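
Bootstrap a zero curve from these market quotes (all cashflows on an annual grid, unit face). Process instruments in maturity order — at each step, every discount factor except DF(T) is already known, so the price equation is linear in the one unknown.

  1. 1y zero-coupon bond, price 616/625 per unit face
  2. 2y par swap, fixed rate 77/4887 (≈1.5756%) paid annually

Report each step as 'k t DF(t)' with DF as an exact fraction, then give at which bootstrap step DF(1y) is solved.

1 1 616/625
2 2 2423/2500
DF(1y) is solved at step 1

step 1 [1y] zero: DF = P = 616/625 ≈ 0.985600
step 2 [2y] swap r/1=77/4887: DF=(1 − 77/4887·(0.985600))/(1+77/4887) = 2423/2500 ≈ 0.969200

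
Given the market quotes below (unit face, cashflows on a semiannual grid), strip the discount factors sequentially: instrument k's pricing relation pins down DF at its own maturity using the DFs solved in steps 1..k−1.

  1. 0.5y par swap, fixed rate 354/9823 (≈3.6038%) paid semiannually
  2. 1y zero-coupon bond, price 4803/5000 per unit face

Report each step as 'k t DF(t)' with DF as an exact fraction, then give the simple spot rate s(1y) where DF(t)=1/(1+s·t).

step 1 [0.5y] swap r/2=177/9823: DF=(1 − 177/9823·(0))/(1+177/9823) = 9823/10000 ≈ 0.982300
step 2 [1y] zero: DF = P = 4803/5000 ≈ 0.960600

1 1/2 9823/10000
2 1 4803/5000
s(1y) = (1/(4803/5000) − 1)/(1) = 197/4803 ≈ 4.1016%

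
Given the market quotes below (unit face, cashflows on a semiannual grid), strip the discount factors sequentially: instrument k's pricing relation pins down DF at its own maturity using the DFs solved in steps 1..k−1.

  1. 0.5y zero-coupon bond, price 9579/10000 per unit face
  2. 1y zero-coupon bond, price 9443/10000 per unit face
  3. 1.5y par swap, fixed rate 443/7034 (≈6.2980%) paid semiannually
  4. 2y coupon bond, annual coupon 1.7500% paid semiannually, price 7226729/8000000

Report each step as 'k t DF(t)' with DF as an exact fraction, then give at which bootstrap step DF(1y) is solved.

step 1 [0.5y] zero: DF = P = 9579/10000 ≈ 0.957900
step 2 [1y] zero: DF = P = 9443/10000 ≈ 0.944300
step 3 [1.5y] swap r/2=443/14068: DF=(1 − 443/14068·(0.957900+0.944300))/(1+443/14068) = 4557/5000 ≈ 0.911400
step 4 [2y] bond c/2=7/800: DF=(7226729/8000000 − 7/800·(0.957900+0.944300+0.911400))/(1+7/800) = 8711/10000 ≈ 0.871100

1 1/2 9579/10000
2 1 9443/10000
3 3/2 4557/5000
4 2 8711/10000
DF(1y) is solved at step 2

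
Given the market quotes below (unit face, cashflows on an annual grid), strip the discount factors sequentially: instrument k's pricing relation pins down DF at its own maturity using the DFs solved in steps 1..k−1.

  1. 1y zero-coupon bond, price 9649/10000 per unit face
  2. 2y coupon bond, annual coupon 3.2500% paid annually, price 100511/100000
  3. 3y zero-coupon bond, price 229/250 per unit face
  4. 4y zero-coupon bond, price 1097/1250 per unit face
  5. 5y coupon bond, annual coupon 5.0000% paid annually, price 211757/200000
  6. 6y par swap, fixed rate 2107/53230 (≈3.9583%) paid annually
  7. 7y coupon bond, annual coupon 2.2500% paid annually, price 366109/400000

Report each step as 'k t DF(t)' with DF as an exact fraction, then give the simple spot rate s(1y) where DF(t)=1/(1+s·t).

1 1 9649/10000
2 2 9431/10000
3 3 229/250
4 4 1097/1250
5 5 8321/10000
6 6 7893/10000
7 7 389/500
s(1y) = (1/(9649/10000) − 1)/(1) = 351/9649 ≈ 3.6377%

step 1 [1y] zero: DF = P = 9649/10000 ≈ 0.964900
step 2 [2y] bond c/1=13/400: DF=(100511/100000 − 13/400·(0.964900))/(1+13/400) = 9431/10000 ≈ 0.943100
step 3 [3y] zero: DF = P = 229/250 ≈ 0.916000
step 4 [4y] zero: DF = P = 1097/1250 ≈ 0.877600
step 5 [5y] bond c/1=1/20: DF=(211757/200000 − 1/20·(0.964900+0.943100+0.916000+0.877600))/(1+1/20) = 8321/10000 ≈ 0.832100
step 6 [6y] swap r/1=2107/53230: DF=(1 − 2107/53230·(0.964900+0.943100+0.916000+0.877600+0.832100))/(1+2107/53230) = 7893/10000 ≈ 0.789300
step 7 [7y] bond c/1=9/400: DF=(366109/400000 − 9/400·(0.964900+0.943100+0.916000+0.877600+0.832100+0.789300))/(1+9/400) = 389/500 ≈ 0.778000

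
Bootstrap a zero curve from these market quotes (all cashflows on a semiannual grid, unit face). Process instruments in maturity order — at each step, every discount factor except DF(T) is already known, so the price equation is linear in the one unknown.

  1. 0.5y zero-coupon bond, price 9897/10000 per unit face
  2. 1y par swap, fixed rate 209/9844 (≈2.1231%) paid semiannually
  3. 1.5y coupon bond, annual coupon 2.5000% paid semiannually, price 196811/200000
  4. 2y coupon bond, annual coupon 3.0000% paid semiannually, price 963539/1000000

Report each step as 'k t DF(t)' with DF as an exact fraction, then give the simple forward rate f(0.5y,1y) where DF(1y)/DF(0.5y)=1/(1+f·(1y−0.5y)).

1 1/2 9897/10000
2 1 9791/10000
3 3/2 2369/2500
4 2 4531/5000
f(0.5y,1y) = ((9897/10000)/(9791/10000) − 1)/(1/2) = 212/9791 ≈ 2.1653%

step 1 [0.5y] zero: DF = P = 9897/10000 ≈ 0.989700
step 2 [1y] swap r/2=209/19688: DF=(1 − 209/19688·(0.989700))/(1+209/19688) = 9791/10000 ≈ 0.979100
step 3 [1.5y] bond c/2=1/80: DF=(196811/200000 − 1/80·(0.989700+0.979100))/(1+1/80) = 2369/2500 ≈ 0.947600
step 4 [2y] bond c/2=3/200: DF=(963539/1000000 − 3/200·(0.989700+0.979100+0.947600))/(1+3/200) = 4531/5000 ≈ 0.906200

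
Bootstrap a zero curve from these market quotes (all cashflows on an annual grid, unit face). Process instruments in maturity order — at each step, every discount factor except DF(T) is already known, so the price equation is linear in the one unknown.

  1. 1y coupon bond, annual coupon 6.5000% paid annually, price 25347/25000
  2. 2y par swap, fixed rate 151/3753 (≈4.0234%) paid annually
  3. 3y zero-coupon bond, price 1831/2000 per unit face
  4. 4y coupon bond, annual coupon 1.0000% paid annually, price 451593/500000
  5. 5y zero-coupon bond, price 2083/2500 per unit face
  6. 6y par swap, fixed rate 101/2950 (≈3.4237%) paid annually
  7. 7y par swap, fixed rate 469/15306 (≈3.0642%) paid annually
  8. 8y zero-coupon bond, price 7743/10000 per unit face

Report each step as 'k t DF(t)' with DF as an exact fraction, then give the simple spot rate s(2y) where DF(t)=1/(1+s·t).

step 1 [1y] bond c/1=13/200: DF=(25347/25000 − 13/200·(0))/(1+13/200) = 119/125 ≈ 0.952000
step 2 [2y] swap r/1=151/3753: DF=(1 − 151/3753·(0.952000))/(1+151/3753) = 1849/2000 ≈ 0.924500
step 3 [3y] zero: DF = P = 1831/2000 ≈ 0.915500
step 4 [4y] bond c/1=1/100: DF=(451593/500000 − 1/100·(0.952000+0.924500+0.915500))/(1+1/100) = 4333/5000 ≈ 0.866600
step 5 [5y] zero: DF = P = 2083/2500 ≈ 0.833200
step 6 [6y] swap r/1=101/2950: DF=(1 − 101/2950·(0.952000+0.924500+0.915500+0.866600+0.833200))/(1+101/2950) = 4091/5000 ≈ 0.818200
step 7 [7y] swap r/1=469/15306: DF=(1 − 469/15306·(0.952000+0.924500+0.915500+0.866600+0.833200+0.818200))/(1+469/15306) = 2031/2500 ≈ 0.812400
step 8 [8y] zero: DF = P = 7743/10000 ≈ 0.774300

1 1 119/125
2 2 1849/2000
3 3 1831/2000
4 4 4333/5000
5 5 2083/2500
6 6 4091/5000
7 7 2031/2500
8 8 7743/10000
s(2y) = (1/(1849/2000) − 1)/(2) = 151/3698 ≈ 4.0833%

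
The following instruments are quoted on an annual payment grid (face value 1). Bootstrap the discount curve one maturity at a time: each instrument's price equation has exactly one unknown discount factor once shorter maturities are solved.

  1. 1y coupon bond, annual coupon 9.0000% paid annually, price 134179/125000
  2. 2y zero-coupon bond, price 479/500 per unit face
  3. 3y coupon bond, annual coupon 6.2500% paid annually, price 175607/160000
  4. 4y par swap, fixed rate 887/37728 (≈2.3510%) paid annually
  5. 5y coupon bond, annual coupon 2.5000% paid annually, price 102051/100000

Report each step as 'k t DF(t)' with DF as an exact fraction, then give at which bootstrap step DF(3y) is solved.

step 1 [1y] bond c/1=9/100: DF=(134179/125000 − 9/100·(0))/(1+9/100) = 1231/1250 ≈ 0.984800
step 2 [2y] zero: DF = P = 479/500 ≈ 0.958000
step 3 [3y] bond c/1=1/16: DF=(175607/160000 − 1/16·(0.984800+0.958000))/(1+1/16) = 9187/10000 ≈ 0.918700
step 4 [4y] swap r/1=887/37728: DF=(1 − 887/37728·(0.984800+0.958000+0.918700))/(1+887/37728) = 9113/10000 ≈ 0.911300
step 5 [5y] bond c/1=1/40: DF=(102051/100000 − 1/40·(0.984800+0.958000+0.918700+0.911300))/(1+1/40) = 2259/2500 ≈ 0.903600

1 1 1231/1250
2 2 479/500
3 3 9187/10000
4 4 9113/10000
5 5 2259/2500
DF(3y) is solved at step 3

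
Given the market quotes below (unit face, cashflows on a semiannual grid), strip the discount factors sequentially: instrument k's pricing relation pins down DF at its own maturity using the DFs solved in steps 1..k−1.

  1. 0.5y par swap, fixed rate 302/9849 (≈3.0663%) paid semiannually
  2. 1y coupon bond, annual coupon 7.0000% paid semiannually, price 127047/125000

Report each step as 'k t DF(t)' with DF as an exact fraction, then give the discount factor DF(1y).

1 1/2 9849/10000
2 1 9487/10000
DF(1y) = 9487/10000 ≈ 0.948700

step 1 [0.5y] swap r/2=151/9849: DF=(1 − 151/9849·(0))/(1+151/9849) = 9849/10000 ≈ 0.984900
step 2 [1y] bond c/2=7/200: DF=(127047/125000 − 7/200·(0.984900))/(1+7/200) = 9487/10000 ≈ 0.948700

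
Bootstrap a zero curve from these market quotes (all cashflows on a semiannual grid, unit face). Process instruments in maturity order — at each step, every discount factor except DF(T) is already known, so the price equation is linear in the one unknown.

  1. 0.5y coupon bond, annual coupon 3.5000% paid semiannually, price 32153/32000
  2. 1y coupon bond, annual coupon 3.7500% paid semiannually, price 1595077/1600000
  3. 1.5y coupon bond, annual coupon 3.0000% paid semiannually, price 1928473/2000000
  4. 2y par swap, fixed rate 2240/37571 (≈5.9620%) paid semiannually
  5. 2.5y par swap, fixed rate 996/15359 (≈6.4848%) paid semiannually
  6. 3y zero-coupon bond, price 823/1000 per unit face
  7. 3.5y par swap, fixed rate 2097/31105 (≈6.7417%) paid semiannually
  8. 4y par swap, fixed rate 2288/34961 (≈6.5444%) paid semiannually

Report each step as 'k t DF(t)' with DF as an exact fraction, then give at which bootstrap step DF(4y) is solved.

1 1/2 79/80
2 1 2401/2500
3 3/2 2303/2500
4 2 111/125
5 5/2 4253/5000
6 3 823/1000
7 7/2 7903/10000
8 4 482/625
DF(4y) is solved at step 8

step 1 [0.5y] bond c/2=7/400: DF=(32153/32000 − 7/400·(0))/(1+7/400) = 79/80 ≈ 0.987500
step 2 [1y] bond c/2=3/160: DF=(1595077/1600000 − 3/160·(0.987500))/(1+3/160) = 2401/2500 ≈ 0.960400
step 3 [1.5y] bond c/2=3/200: DF=(1928473/2000000 − 3/200·(0.987500+0.960400))/(1+3/200) = 2303/2500 ≈ 0.921200
step 4 [2y] swap r/2=1120/37571: DF=(1 − 1120/37571·(0.987500+0.960400+0.921200))/(1+1120/37571) = 111/125 ≈ 0.888000
step 5 [2.5y] swap r/2=498/15359: DF=(1 − 498/15359·(0.987500+0.960400+0.921200+0.888000))/(1+498/15359) = 4253/5000 ≈ 0.850600
step 6 [3y] zero: DF = P = 823/1000 ≈ 0.823000
step 7 [3.5y] swap r/2=2097/62210: DF=(1 − 2097/62210·(0.987500+0.960400+0.921200+0.888000+0.850600+0.823000))/(1+2097/62210) = 7903/10000 ≈ 0.790300
step 8 [4y] swap r/2=1144/34961: DF=(1 − 1144/34961·(0.987500+0.960400+0.921200+0.888000+0.850600+0.823000+0.790300))/(1+1144/34961) = 482/625 ≈ 0.771200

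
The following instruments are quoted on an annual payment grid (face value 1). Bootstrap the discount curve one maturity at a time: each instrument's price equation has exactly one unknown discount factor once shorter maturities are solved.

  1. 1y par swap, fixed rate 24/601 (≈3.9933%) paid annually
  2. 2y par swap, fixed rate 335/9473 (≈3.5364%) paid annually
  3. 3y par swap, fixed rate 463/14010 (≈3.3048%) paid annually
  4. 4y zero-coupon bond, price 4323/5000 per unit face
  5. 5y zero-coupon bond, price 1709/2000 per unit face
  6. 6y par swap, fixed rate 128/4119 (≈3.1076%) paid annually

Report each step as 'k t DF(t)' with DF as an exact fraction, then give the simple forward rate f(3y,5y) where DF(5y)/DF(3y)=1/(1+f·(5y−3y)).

1 1 601/625
2 2 933/1000
3 3 4537/5000
4 4 4323/5000
5 5 1709/2000
6 6 521/625
f(3y,5y) = ((4537/5000)/(1709/2000) − 1)/(2) = 529/17090 ≈ 3.0954%

step 1 [1y] swap r/1=24/601: DF=(1 − 24/601·(0))/(1+24/601) = 601/625 ≈ 0.961600
step 2 [2y] swap r/1=335/9473: DF=(1 − 335/9473·(0.961600))/(1+335/9473) = 933/1000 ≈ 0.933000
step 3 [3y] swap r/1=463/14010: DF=(1 − 463/14010·(0.961600+0.933000))/(1+463/14010) = 4537/5000 ≈ 0.907400
step 4 [4y] zero: DF = P = 4323/5000 ≈ 0.864600
step 5 [5y] zero: DF = P = 1709/2000 ≈ 0.854500
step 6 [6y] swap r/1=128/4119: DF=(1 − 128/4119·(0.961600+0.933000+0.907400+0.864600+0.854500))/(1+128/4119) = 521/625 ≈ 0.833600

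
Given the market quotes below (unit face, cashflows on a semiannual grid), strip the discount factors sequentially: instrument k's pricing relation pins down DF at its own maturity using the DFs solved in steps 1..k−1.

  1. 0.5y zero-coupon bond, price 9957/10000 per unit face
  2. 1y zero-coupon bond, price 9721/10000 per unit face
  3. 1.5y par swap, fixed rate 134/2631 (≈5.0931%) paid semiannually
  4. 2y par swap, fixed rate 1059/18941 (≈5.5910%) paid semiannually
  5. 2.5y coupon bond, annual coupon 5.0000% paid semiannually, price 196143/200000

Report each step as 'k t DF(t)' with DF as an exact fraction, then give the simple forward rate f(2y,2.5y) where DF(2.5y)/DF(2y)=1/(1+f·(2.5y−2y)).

step 1 [0.5y] zero: DF = P = 9957/10000 ≈ 0.995700
step 2 [1y] zero: DF = P = 9721/10000 ≈ 0.972100
step 3 [1.5y] swap r/2=67/2631: DF=(1 − 67/2631·(0.995700+0.972100))/(1+67/2631) = 9263/10000 ≈ 0.926300
step 4 [2y] swap r/2=1059/37882: DF=(1 − 1059/37882·(0.995700+0.972100+0.926300))/(1+1059/37882) = 8941/10000 ≈ 0.894100
step 5 [2.5y] bond c/2=1/40: DF=(196143/200000 − 1/40·(0.995700+0.972100+0.926300+0.894100))/(1+1/40) = 2161/2500 ≈ 0.864400

1 1/2 9957/10000
2 1 9721/10000
3 3/2 9263/10000
4 2 8941/10000
5 5/2 2161/2500
f(2y,2.5y) = ((8941/10000)/(2161/2500) − 1)/(1/2) = 297/4322 ≈ 6.8718%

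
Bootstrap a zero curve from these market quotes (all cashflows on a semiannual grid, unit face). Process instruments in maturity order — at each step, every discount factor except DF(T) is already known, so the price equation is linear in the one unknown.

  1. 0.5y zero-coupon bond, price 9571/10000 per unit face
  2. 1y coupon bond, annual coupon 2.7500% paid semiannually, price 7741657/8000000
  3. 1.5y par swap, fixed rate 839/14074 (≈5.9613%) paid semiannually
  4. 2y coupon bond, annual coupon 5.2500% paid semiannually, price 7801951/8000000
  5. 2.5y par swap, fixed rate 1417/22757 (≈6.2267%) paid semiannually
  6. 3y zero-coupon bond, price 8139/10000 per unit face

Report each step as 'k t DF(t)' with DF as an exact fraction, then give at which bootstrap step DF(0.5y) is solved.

step 1 [0.5y] zero: DF = P = 9571/10000 ≈ 0.957100
step 2 [1y] bond c/2=11/800: DF=(7741657/8000000 − 11/800·(0.957100))/(1+11/800) = 1177/1250 ≈ 0.941600
step 3 [1.5y] swap r/2=839/28148: DF=(1 − 839/28148·(0.957100+0.941600))/(1+839/28148) = 9161/10000 ≈ 0.916100
step 4 [2y] bond c/2=21/800: DF=(7801951/8000000 − 21/800·(0.957100+0.941600+0.916100))/(1+21/800) = 8783/10000 ≈ 0.878300
step 5 [2.5y] swap r/2=1417/45514: DF=(1 − 1417/45514·(0.957100+0.941600+0.916100+0.878300))/(1+1417/45514) = 8583/10000 ≈ 0.858300
step 6 [3y] zero: DF = P = 8139/10000 ≈ 0.813900

1 1/2 9571/10000
2 1 1177/1250
3 3/2 9161/10000
4 2 8783/10000
5 5/2 8583/10000
6 3 8139/10000
DF(0.5y) is solved at step 1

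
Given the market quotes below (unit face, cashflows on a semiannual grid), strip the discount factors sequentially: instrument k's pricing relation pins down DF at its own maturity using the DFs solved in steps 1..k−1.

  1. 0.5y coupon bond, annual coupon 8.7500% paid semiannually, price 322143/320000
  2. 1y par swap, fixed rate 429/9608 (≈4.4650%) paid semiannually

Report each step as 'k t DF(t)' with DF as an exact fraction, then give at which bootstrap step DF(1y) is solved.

step 1 [0.5y] bond c/2=7/160: DF=(322143/320000 − 7/160·(0))/(1+7/160) = 1929/2000 ≈ 0.964500
step 2 [1y] swap r/2=429/19216: DF=(1 − 429/19216·(0.964500))/(1+429/19216) = 9571/10000 ≈ 0.957100

1 1/2 1929/2000
2 1 9571/10000
DF(1y) is solved at step 2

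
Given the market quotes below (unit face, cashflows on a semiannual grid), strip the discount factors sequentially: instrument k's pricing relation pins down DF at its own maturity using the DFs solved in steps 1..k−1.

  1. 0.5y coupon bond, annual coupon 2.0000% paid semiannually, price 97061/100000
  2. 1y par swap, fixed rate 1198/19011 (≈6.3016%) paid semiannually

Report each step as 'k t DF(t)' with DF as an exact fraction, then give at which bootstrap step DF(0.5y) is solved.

1 1/2 961/1000
2 1 9401/10000
DF(0.5y) is solved at step 1

step 1 [0.5y] bond c/2=1/100: DF=(97061/100000 − 1/100·(0))/(1+1/100) = 961/1000 ≈ 0.961000
step 2 [1y] swap r/2=599/19011: DF=(1 − 599/19011·(0.961000))/(1+599/19011) = 9401/10000 ≈ 0.940100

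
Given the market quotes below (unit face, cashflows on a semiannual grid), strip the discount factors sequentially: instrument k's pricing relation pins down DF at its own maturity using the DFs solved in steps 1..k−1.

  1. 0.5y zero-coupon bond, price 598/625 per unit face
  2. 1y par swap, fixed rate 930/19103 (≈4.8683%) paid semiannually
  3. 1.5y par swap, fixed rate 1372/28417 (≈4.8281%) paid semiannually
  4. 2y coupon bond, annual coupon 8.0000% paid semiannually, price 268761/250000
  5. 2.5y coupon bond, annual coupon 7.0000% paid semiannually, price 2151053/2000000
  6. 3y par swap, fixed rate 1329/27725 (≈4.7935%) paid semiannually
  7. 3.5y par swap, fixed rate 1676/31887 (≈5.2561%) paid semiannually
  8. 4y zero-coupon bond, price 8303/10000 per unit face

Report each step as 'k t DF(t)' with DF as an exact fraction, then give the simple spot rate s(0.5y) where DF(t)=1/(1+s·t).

1 1/2 598/625
2 1 1907/2000
3 3/2 4657/5000
4 2 2311/2500
5 5/2 4559/5000
6 3 8671/10000
7 7/2 2081/2500
8 4 8303/10000
s(0.5y) = (1/(598/625) − 1)/(1/2) = 27/299 ≈ 9.0301%

step 1 [0.5y] zero: DF = P = 598/625 ≈ 0.956800
step 2 [1y] swap r/2=465/19103: DF=(1 − 465/19103·(0.956800))/(1+465/19103) = 1907/2000 ≈ 0.953500
step 3 [1.5y] swap r/2=686/28417: DF=(1 − 686/28417·(0.956800+0.953500))/(1+686/28417) = 4657/5000 ≈ 0.931400
step 4 [2y] bond c/2=1/25: DF=(268761/250000 − 1/25·(0.956800+0.953500+0.931400))/(1+1/25) = 2311/2500 ≈ 0.924400
step 5 [2.5y] bond c/2=7/200: DF=(2151053/2000000 − 7/200·(0.956800+0.953500+0.931400+0.924400))/(1+7/200) = 4559/5000 ≈ 0.911800
step 6 [3y] swap r/2=1329/55450: DF=(1 − 1329/55450·(0.956800+0.953500+0.931400+0.924400+0.911800))/(1+1329/55450) = 8671/10000 ≈ 0.867100
step 7 [3.5y] swap r/2=838/31887: DF=(1 − 838/31887·(0.956800+0.953500+0.931400+0.924400+0.911800+0.867100))/(1+838/31887) = 2081/2500 ≈ 0.832400
step 8 [4y] zero: DF = P = 8303/10000 ≈ 0.830300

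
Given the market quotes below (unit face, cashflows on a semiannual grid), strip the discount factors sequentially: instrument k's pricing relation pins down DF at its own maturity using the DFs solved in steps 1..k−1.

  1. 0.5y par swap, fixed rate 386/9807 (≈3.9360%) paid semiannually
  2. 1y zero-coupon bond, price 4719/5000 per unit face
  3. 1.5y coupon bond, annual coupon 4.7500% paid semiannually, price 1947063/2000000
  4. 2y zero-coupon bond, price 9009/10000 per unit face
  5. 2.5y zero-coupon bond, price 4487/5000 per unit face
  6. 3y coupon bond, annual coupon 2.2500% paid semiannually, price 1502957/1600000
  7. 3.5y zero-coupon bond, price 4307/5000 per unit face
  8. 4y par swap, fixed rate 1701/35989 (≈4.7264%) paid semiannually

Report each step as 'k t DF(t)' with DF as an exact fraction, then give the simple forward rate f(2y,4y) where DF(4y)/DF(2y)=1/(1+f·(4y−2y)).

step 1 [0.5y] swap r/2=193/9807: DF=(1 − 193/9807·(0))/(1+193/9807) = 9807/10000 ≈ 0.980700
step 2 [1y] zero: DF = P = 4719/5000 ≈ 0.943800
step 3 [1.5y] bond c/2=19/800: DF=(1947063/2000000 − 19/800·(0.980700+0.943800))/(1+19/800) = 9063/10000 ≈ 0.906300
step 4 [2y] zero: DF = P = 9009/10000 ≈ 0.900900
step 5 [2.5y] zero: DF = P = 4487/5000 ≈ 0.897400
step 6 [3y] bond c/2=9/800: DF=(1502957/1600000 − 9/800·(0.980700+0.943800+0.906300+0.900900+0.897400))/(1+9/800) = 4387/5000 ≈ 0.877400
step 7 [3.5y] zero: DF = P = 4307/5000 ≈ 0.861400
step 8 [4y] swap r/2=1701/71978: DF=(1 − 1701/71978·(0.980700+0.943800+0.906300+0.900900+0.897400+0.877400+0.861400))/(1+1701/71978) = 8299/10000 ≈ 0.829900

1 1/2 9807/10000
2 1 4719/5000
3 3/2 9063/10000
4 2 9009/10000
5 5/2 4487/5000
6 3 4387/5000
7 7/2 4307/5000
8 4 8299/10000
f(2y,4y) = ((9009/10000)/(8299/10000) − 1)/(2) = 355/8299 ≈ 4.2776%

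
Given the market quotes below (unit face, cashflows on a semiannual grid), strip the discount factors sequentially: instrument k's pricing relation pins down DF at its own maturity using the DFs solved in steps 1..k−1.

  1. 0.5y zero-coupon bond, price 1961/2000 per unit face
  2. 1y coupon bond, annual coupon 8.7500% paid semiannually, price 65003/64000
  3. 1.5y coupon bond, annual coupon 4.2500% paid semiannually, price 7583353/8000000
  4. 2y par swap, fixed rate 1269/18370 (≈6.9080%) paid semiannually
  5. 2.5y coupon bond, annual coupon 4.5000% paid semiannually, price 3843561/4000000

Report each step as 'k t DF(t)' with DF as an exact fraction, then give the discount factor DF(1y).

1 1/2 1961/2000
2 1 233/250
3 3/2 2221/2500
4 2 8731/10000
5 5/2 8589/10000
DF(1y) = 233/250 ≈ 0.932000

step 1 [0.5y] zero: DF = P = 1961/2000 ≈ 0.980500
step 2 [1y] bond c/2=7/160: DF=(65003/64000 − 7/160·(0.980500))/(1+7/160) = 233/250 ≈ 0.932000
step 3 [1.5y] bond c/2=17/800: DF=(7583353/8000000 − 17/800·(0.980500+0.932000))/(1+17/800) = 2221/2500 ≈ 0.888400
step 4 [2y] swap r/2=1269/36740: DF=(1 − 1269/36740·(0.980500+0.932000+0.888400))/(1+1269/36740) = 8731/10000 ≈ 0.873100
step 5 [2.5y] bond c/2=9/400: DF=(3843561/4000000 − 9/400·(0.980500+0.932000+0.888400+0.873100))/(1+9/400) = 8589/10000 ≈ 0.858900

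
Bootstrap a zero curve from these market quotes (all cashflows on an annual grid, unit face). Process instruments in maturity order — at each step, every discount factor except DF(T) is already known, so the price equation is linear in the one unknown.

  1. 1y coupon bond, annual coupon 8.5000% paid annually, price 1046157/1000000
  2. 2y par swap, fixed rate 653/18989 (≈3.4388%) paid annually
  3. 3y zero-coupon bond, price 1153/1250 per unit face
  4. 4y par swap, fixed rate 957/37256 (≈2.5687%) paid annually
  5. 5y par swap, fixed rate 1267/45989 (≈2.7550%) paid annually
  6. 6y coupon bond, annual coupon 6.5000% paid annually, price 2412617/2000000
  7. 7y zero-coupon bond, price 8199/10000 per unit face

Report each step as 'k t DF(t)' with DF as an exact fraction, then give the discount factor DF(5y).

step 1 [1y] bond c/1=17/200: DF=(1046157/1000000 − 17/200·(0))/(1+17/200) = 4821/5000 ≈ 0.964200
step 2 [2y] swap r/1=653/18989: DF=(1 − 653/18989·(0.964200))/(1+653/18989) = 9347/10000 ≈ 0.934700
step 3 [3y] zero: DF = P = 1153/1250 ≈ 0.922400
step 4 [4y] swap r/1=957/37256: DF=(1 − 957/37256·(0.964200+0.934700+0.922400))/(1+957/37256) = 9043/10000 ≈ 0.904300
step 5 [5y] swap r/1=1267/45989: DF=(1 − 1267/45989·(0.964200+0.934700+0.922400+0.904300))/(1+1267/45989) = 8733/10000 ≈ 0.873300
step 6 [6y] bond c/1=13/200: DF=(2412617/2000000 − 13/200·(0.964200+0.934700+0.922400+0.904300+0.873300))/(1+13/200) = 213/250 ≈ 0.852000
step 7 [7y] zero: DF = P = 8199/10000 ≈ 0.819900

1 1 4821/5000
2 2 9347/10000
3 3 1153/1250
4 4 9043/10000
5 5 8733/10000
6 6 213/250
7 7 8199/10000
DF(5y) = 8733/10000 ≈ 0.873300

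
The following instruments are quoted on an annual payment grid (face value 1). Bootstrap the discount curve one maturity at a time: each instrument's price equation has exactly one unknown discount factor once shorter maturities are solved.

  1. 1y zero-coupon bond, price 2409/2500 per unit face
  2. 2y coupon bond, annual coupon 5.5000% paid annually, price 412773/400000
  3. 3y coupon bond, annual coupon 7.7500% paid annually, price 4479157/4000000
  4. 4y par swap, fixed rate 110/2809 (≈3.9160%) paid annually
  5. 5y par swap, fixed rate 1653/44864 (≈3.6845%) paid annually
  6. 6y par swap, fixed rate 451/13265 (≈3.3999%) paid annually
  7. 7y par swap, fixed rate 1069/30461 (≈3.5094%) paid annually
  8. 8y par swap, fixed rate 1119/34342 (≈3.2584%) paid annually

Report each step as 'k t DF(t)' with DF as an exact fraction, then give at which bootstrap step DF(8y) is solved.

step 1 [1y] zero: DF = P = 2409/2500 ≈ 0.963600
step 2 [2y] bond c/1=11/200: DF=(412773/400000 − 11/200·(0.963600))/(1+11/200) = 9279/10000 ≈ 0.927900
step 3 [3y] bond c/1=31/400: DF=(4479157/4000000 − 31/400·(0.963600+0.927900))/(1+31/400) = 1129/1250 ≈ 0.903200
step 4 [4y] swap r/1=110/2809: DF=(1 − 110/2809·(0.963600+0.927900+0.903200))/(1+110/2809) = 857/1000 ≈ 0.857000
step 5 [5y] swap r/1=1653/44864: DF=(1 − 1653/44864·(0.963600+0.927900+0.903200+0.857000))/(1+1653/44864) = 8347/10000 ≈ 0.834700
step 6 [6y] swap r/1=451/13265: DF=(1 − 451/13265·(0.963600+0.927900+0.903200+0.857000+0.834700))/(1+451/13265) = 2049/2500 ≈ 0.819600
step 7 [7y] swap r/1=1069/30461: DF=(1 − 1069/30461·(0.963600+0.927900+0.903200+0.857000+0.834700+0.819600))/(1+1069/30461) = 3931/5000 ≈ 0.786200
step 8 [8y] swap r/1=1119/34342: DF=(1 − 1119/34342·(0.963600+0.927900+0.903200+0.857000+0.834700+0.819600+0.786200))/(1+1119/34342) = 3881/5000 ≈ 0.776200

1 1 2409/2500
2 2 9279/10000
3 3 1129/1250
4 4 857/1000
5 5 8347/10000
6 6 2049/2500
7 7 3931/5000
8 8 3881/5000
DF(8y) is solved at step 8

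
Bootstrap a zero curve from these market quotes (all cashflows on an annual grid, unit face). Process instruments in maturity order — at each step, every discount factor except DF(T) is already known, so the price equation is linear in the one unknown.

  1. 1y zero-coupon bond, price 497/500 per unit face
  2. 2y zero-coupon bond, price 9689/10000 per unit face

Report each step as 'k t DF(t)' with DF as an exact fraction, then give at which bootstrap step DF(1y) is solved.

step 1 [1y] zero: DF = P = 497/500 ≈ 0.994000
step 2 [2y] zero: DF = P = 9689/10000 ≈ 0.968900

1 1 497/500
2 2 9689/10000
DF(1y) is solved at step 1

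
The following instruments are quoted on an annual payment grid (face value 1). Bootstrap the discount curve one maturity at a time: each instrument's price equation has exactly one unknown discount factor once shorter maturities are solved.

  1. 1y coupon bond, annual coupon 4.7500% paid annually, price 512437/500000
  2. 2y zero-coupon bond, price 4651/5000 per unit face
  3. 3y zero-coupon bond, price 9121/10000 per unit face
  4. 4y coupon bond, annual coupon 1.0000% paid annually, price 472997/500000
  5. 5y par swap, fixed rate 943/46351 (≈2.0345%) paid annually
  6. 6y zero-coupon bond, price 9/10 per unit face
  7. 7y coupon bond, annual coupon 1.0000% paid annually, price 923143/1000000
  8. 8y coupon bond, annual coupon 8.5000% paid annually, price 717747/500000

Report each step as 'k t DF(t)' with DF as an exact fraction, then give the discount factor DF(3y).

step 1 [1y] bond c/1=19/400: DF=(512437/500000 − 19/400·(0))/(1+19/400) = 1223/1250 ≈ 0.978400
step 2 [2y] zero: DF = P = 4651/5000 ≈ 0.930200
step 3 [3y] zero: DF = P = 9121/10000 ≈ 0.912100
step 4 [4y] bond c/1=1/100: DF=(472997/500000 − 1/100·(0.978400+0.930200+0.912100))/(1+1/100) = 9087/10000 ≈ 0.908700
step 5 [5y] swap r/1=943/46351: DF=(1 − 943/46351·(0.978400+0.930200+0.912100+0.908700))/(1+943/46351) = 9057/10000 ≈ 0.905700
step 6 [6y] zero: DF = P = 9/10 ≈ 0.900000
step 7 [7y] bond c/1=1/100: DF=(923143/1000000 − 1/100·(0.978400+0.930200+0.912100+0.908700+0.905700+0.900000))/(1+1/100) = 537/625 ≈ 0.859200
step 8 [8y] bond c/1=17/200: DF=(717747/500000 − 17/200·(0.978400+0.930200+0.912100+0.908700+0.905700+0.900000+0.859200))/(1+17/200) = 8221/10000 ≈ 0.822100

1 1 1223/1250
2 2 4651/5000
3 3 9121/10000
4 4 9087/10000
5 5 9057/10000
6 6 9/10
7 7 537/625
8 8 8221/10000
DF(3y) = 9121/10000 ≈ 0.912100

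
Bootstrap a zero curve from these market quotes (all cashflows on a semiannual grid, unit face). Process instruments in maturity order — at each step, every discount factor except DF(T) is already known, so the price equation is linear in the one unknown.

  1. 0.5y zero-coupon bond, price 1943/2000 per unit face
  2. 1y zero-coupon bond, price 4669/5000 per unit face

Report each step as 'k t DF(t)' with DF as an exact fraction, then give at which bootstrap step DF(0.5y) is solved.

1 1/2 1943/2000
2 1 4669/5000
DF(0.5y) is solved at step 1

step 1 [0.5y] zero: DF = P = 1943/2000 ≈ 0.971500
step 2 [1y] zero: DF = P = 4669/5000 ≈ 0.933800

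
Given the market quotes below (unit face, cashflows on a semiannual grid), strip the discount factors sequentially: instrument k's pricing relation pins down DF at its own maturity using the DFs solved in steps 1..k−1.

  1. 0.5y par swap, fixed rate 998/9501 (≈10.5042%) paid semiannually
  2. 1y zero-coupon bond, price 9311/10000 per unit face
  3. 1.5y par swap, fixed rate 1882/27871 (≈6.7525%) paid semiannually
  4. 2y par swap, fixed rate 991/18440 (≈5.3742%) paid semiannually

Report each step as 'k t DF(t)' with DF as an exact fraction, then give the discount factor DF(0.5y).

1 1/2 9501/10000
2 1 9311/10000
3 3/2 9059/10000
4 2 9009/10000
DF(0.5y) = 9501/10000 ≈ 0.950100

step 1 [0.5y] swap r/2=499/9501: DF=(1 − 499/9501·(0))/(1+499/9501) = 9501/10000 ≈ 0.950100
step 2 [1y] zero: DF = P = 9311/10000 ≈ 0.931100
step 3 [1.5y] swap r/2=941/27871: DF=(1 − 941/27871·(0.950100+0.931100))/(1+941/27871) = 9059/10000 ≈ 0.905900
step 4 [2y] swap r/2=991/36880: DF=(1 − 991/36880·(0.950100+0.931100+0.905900))/(1+991/36880) = 9009/10000 ≈ 0.900900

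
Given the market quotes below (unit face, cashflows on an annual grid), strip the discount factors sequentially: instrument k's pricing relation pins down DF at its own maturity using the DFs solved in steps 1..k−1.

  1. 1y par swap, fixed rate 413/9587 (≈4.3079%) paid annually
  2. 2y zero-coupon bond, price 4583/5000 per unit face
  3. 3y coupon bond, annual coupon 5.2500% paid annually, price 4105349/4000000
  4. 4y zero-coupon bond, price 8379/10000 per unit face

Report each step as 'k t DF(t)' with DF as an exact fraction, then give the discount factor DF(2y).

step 1 [1y] swap r/1=413/9587: DF=(1 − 413/9587·(0))/(1+413/9587) = 9587/10000 ≈ 0.958700
step 2 [2y] zero: DF = P = 4583/5000 ≈ 0.916600
step 3 [3y] bond c/1=21/400: DF=(4105349/4000000 − 21/400·(0.958700+0.916600))/(1+21/400) = 551/625 ≈ 0.881600
step 4 [4y] zero: DF = P = 8379/10000 ≈ 0.837900

1 1 9587/10000
2 2 4583/5000
3 3 551/625
4 4 8379/10000
DF(2y) = 4583/5000 ≈ 0.916600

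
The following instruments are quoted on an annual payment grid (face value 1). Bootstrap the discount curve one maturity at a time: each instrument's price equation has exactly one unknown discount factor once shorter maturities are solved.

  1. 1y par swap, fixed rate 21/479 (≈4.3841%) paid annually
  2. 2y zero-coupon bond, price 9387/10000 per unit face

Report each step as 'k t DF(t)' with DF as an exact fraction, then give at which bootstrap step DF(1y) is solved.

1 1 479/500
2 2 9387/10000
DF(1y) is solved at step 1

step 1 [1y] swap r/1=21/479: DF=(1 − 21/479·(0))/(1+21/479) = 479/500 ≈ 0.958000
step 2 [2y] zero: DF = P = 9387/10000 ≈ 0.938700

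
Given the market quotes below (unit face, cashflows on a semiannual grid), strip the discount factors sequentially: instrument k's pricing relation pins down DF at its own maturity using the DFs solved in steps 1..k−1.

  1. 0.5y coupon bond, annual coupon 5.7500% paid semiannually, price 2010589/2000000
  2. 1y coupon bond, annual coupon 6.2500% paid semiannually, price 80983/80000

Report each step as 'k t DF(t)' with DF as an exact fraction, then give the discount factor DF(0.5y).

1 1/2 2443/2500
2 1 119/125
DF(0.5y) = 2443/2500 ≈ 0.977200

step 1 [0.5y] bond c/2=23/800: DF=(2010589/2000000 − 23/800·(0))/(1+23/800) = 2443/2500 ≈ 0.977200
step 2 [1y] bond c/2=1/32: DF=(80983/80000 − 1/32·(0.977200))/(1+1/32) = 119/125 ≈ 0.952000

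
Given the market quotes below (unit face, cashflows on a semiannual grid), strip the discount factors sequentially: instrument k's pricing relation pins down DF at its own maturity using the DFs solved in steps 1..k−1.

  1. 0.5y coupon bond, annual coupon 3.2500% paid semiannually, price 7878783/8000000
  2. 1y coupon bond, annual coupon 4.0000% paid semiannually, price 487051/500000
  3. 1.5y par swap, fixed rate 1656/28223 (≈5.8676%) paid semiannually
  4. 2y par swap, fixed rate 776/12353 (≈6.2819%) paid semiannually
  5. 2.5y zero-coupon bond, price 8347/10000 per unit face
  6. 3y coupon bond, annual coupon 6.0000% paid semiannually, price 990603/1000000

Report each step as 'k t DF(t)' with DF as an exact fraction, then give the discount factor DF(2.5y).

1 1/2 9691/10000
2 1 117/125
3 3/2 2293/2500
4 2 2209/2500
5 5/2 8347/10000
6 3 1659/2000
DF(2.5y) = 8347/10000 ≈ 0.834700

step 1 [0.5y] bond c/2=13/800: DF=(7878783/8000000 − 13/800·(0))/(1+13/800) = 9691/10000 ≈ 0.969100
step 2 [1y] bond c/2=1/50: DF=(487051/500000 − 1/50·(0.969100))/(1+1/50) = 117/125 ≈ 0.936000
step 3 [1.5y] swap r/2=828/28223: DF=(1 − 828/28223·(0.969100+0.936000))/(1+828/28223) = 2293/2500 ≈ 0.917200
step 4 [2y] swap r/2=388/12353: DF=(1 − 388/12353·(0.969100+0.936000+0.917200))/(1+388/12353) = 2209/2500 ≈ 0.883600
step 5 [2.5y] zero: DF = P = 8347/10000 ≈ 0.834700
step 6 [3y] bond c/2=3/100: DF=(990603/1000000 − 3/100·(0.969100+0.936000+0.917200+0.883600+0.834700))/(1+3/100) = 1659/2000 ≈ 0.829500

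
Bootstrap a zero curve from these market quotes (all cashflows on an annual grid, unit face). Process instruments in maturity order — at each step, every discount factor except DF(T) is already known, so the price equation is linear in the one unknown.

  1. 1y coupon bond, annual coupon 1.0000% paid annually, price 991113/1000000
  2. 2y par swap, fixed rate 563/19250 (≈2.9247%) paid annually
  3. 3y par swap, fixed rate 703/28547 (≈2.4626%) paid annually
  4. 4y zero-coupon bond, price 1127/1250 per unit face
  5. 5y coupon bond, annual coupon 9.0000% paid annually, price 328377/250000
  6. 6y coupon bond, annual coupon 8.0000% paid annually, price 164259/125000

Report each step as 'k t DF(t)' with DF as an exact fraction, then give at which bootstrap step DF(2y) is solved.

1 1 9813/10000
2 2 9437/10000
3 3 9297/10000
4 4 1127/1250
5 5 8949/10000
6 6 4361/5000
DF(2y) is solved at step 2

step 1 [1y] bond c/1=1/100: DF=(991113/1000000 − 1/100·(0))/(1+1/100) = 9813/10000 ≈ 0.981300
step 2 [2y] swap r/1=563/19250: DF=(1 − 563/19250·(0.981300))/(1+563/19250) = 9437/10000 ≈ 0.943700
step 3 [3y] swap r/1=703/28547: DF=(1 − 703/28547·(0.981300+0.943700))/(1+703/28547) = 9297/10000 ≈ 0.929700
step 4 [4y] zero: DF = P = 1127/1250 ≈ 0.901600
step 5 [5y] bond c/1=9/100: DF=(328377/250000 − 9/100·(0.981300+0.943700+0.929700+0.901600))/(1+9/100) = 8949/10000 ≈ 0.894900
step 6 [6y] bond c/1=2/25: DF=(164259/125000 − 2/25·(0.981300+0.943700+0.929700+0.901600+0.894900))/(1+2/25) = 4361/5000 ≈ 0.872200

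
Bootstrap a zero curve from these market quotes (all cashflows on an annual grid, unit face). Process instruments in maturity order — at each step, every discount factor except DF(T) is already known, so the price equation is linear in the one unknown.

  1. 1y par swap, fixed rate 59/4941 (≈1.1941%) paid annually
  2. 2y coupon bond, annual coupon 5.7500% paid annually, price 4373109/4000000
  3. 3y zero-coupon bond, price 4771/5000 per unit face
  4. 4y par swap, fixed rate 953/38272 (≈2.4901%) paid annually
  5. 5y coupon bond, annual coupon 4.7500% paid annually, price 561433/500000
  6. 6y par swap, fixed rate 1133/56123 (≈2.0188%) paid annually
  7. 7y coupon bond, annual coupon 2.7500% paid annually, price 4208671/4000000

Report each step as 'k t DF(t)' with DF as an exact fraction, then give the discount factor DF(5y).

1 1 4941/5000
2 2 9801/10000
3 3 4771/5000
4 4 9047/10000
5 5 1123/1250
6 6 8867/10000
7 7 4369/5000
DF(5y) = 1123/1250 ≈ 0.898400

step 1 [1y] swap r/1=59/4941: DF=(1 − 59/4941·(0))/(1+59/4941) = 4941/5000 ≈ 0.988200
step 2 [2y] bond c/1=23/400: DF=(4373109/4000000 − 23/400·(0.988200))/(1+23/400) = 9801/10000 ≈ 0.980100
step 3 [3y] zero: DF = P = 4771/5000 ≈ 0.954200
step 4 [4y] swap r/1=953/38272: DF=(1 − 953/38272·(0.988200+0.980100+0.954200))/(1+953/38272) = 9047/10000 ≈ 0.904700
step 5 [5y] bond c/1=19/400: DF=(561433/500000 − 19/400·(0.988200+0.980100+0.954200+0.904700))/(1+19/400) = 1123/1250 ≈ 0.898400
step 6 [6y] swap r/1=1133/56123: DF=(1 − 1133/56123·(0.988200+0.980100+0.954200+0.904700+0.898400))/(1+1133/56123) = 8867/10000 ≈ 0.886700
step 7 [7y] bond c/1=11/400: DF=(4208671/4000000 − 11/400·(0.988200+0.980100+0.954200+0.904700+0.898400+0.886700))/(1+11/400) = 4369/5000 ≈ 0.873800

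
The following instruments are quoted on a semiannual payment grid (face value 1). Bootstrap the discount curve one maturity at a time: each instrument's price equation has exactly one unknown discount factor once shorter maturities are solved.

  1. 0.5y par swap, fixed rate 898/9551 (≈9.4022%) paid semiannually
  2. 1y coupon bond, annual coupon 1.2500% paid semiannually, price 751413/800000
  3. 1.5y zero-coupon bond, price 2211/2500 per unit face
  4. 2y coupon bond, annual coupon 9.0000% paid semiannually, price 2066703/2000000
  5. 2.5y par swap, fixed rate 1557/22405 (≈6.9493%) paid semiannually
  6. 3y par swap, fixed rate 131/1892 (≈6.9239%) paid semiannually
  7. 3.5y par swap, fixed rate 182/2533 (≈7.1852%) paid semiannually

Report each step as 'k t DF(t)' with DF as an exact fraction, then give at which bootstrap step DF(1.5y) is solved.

1 1/2 9551/10000
2 1 371/400
3 3/2 2211/2500
4 2 8697/10000
5 5/2 8443/10000
6 3 4083/5000
7 7/2 977/1250
DF(1.5y) is solved at step 3

step 1 [0.5y] swap r/2=449/9551: DF=(1 − 449/9551·(0))/(1+449/9551) = 9551/10000 ≈ 0.955100
step 2 [1y] bond c/2=1/160: DF=(751413/800000 − 1/160·(0.955100))/(1+1/160) = 371/400 ≈ 0.927500
step 3 [1.5y] zero: DF = P = 2211/2500 ≈ 0.884400
step 4 [2y] bond c/2=9/200: DF=(2066703/2000000 − 9/200·(0.955100+0.927500+0.884400))/(1+9/200) = 8697/10000 ≈ 0.869700
step 5 [2.5y] swap r/2=1557/44810: DF=(1 − 1557/44810·(0.955100+0.927500+0.884400+0.869700))/(1+1557/44810) = 8443/10000 ≈ 0.844300
step 6 [3y] swap r/2=131/3784: DF=(1 − 131/3784·(0.955100+0.927500+0.884400+0.869700+0.844300))/(1+131/3784) = 4083/5000 ≈ 0.816600
step 7 [3.5y] swap r/2=91/2533: DF=(1 − 91/2533·(0.955100+0.927500+0.884400+0.869700+0.844300+0.816600))/(1+91/2533) = 977/1250 ≈ 0.781600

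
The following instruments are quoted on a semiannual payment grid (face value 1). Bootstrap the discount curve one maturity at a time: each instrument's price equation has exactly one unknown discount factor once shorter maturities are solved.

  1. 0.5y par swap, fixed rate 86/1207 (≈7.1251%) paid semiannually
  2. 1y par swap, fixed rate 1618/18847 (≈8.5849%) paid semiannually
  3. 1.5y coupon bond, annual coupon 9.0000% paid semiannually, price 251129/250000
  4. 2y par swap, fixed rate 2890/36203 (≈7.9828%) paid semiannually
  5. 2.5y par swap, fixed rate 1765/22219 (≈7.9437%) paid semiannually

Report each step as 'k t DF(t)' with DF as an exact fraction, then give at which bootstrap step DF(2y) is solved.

step 1 [0.5y] swap r/2=43/1207: DF=(1 − 43/1207·(0))/(1+43/1207) = 1207/1250 ≈ 0.965600
step 2 [1y] swap r/2=809/18847: DF=(1 − 809/18847·(0.965600))/(1+809/18847) = 9191/10000 ≈ 0.919100
step 3 [1.5y] bond c/2=9/200: DF=(251129/250000 − 9/200·(0.965600+0.919100))/(1+9/200) = 8801/10000 ≈ 0.880100
step 4 [2y] swap r/2=1445/36203: DF=(1 − 1445/36203·(0.965600+0.919100+0.880100))/(1+1445/36203) = 1711/2000 ≈ 0.855500
step 5 [2.5y] swap r/2=1765/44438: DF=(1 − 1765/44438·(0.965600+0.919100+0.880100+0.855500))/(1+1765/44438) = 1647/2000 ≈ 0.823500

1 1/2 1207/1250
2 1 9191/10000
3 3/2 8801/10000
4 2 1711/2000
5 5/2 1647/2000
DF(2y) is solved at step 4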